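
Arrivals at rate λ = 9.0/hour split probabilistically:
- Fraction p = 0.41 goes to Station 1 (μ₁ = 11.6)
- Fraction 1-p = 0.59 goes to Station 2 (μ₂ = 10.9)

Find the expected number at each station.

Effective rates: λ₁ = 9.0×0.41 = 3.69, λ₂ = 9.0×0.59 = 5.31
Station 1: ρ₁ = 3.69/11.6 = 0.3181, L₁ = ρ₁/(1-ρ₁) = 0.3181/(1-0.3181) = 0.4665
Station 2: ρ₂ = 5.31/10.9 = 0.48716, L₂ = ρ₂/(1-ρ₂) = 0.48716/(1-0.48716) = 0.9499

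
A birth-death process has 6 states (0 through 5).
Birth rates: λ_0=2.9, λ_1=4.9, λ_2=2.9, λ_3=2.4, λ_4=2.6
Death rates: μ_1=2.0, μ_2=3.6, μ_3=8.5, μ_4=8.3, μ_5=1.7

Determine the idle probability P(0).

Ratios P(n)/P(0) = (λ₀···λₙ₋₁)/(μ₁···μₙ):
P(1)/P(0) = (2.9)/(2.0) = 1.4500
P(2)/P(0) = (2.9×4.9)/(2.0×3.6) = 1.9736
P(3)/P(0) = (2.9×4.9×2.9)/(2.0×3.6×8.5) = 0.6733
P(4)/P(0) = (2.9×4.9×2.9×2.4)/(2.0×3.6×8.5×8.3) = 0.1947
P(5)/P(0) = (2.9×4.9×2.9×2.4×2.6)/(2.0×3.6×8.5×8.3×1.7) = 0.2978

Normalization: ∑ P(n) = 1
P(0) × (1.0000 + 1.4500 + 1.9736 + 0.6733 + 0.1947 + 0.2978) = 1
P(0) × 5.5894 = 1
P(0) = 1/5.5894 = 0.1789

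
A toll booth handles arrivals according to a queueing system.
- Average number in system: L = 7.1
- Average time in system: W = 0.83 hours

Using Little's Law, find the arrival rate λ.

Little's Law: L = λW, so λ = L/W
λ = 7.1/0.83 = 8.5542 vehicles/hour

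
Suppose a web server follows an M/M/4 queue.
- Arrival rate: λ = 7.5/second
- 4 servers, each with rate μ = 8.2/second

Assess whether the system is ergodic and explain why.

Stability requires ρ = λ/(cμ) < 1
ρ = 7.5/(4 × 8.2) = 7.5/32.80 = 0.2287
Since 0.2287 < 1, the system is STABLE.
The servers are busy 22.87% of the time.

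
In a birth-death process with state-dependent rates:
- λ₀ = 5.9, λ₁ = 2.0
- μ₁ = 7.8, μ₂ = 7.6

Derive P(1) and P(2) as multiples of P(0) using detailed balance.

Balance equations:
State 0: λ₀P₀ = μ₁P₁ → P₁ = (λ₀/μ₁)P₀ = (5.9/7.8)P₀ = 0.7564P₀
State 1: P₂ = (λ₀λ₁)/(μ₁μ₂)P₀ = (5.9×2.0)/(7.8×7.6)P₀ = 0.1991P₀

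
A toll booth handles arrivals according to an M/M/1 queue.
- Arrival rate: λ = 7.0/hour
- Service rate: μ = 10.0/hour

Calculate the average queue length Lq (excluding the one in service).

ρ = λ/μ = 7.0/10.0 = 0.7000
For M/M/1: Lq = λ²/(μ(μ-λ))
Lq = 49.00/(10.0 × 3.00)
Lq = 1.6333 vehicles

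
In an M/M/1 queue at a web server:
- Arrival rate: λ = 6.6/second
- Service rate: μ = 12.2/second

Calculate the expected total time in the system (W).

First, compute utilization: ρ = λ/μ = 6.6/12.2 = 0.5410
For M/M/1: W = 1/(μ-λ)
W = 1/(12.2-6.6) = 1/5.60
W = 0.1786 seconds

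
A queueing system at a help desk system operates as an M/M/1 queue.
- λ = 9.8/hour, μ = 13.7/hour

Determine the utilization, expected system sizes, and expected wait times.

Step 1: ρ = λ/μ = 9.8/13.7 = 0.7153
Step 2: L = λ/(μ-λ) = 9.8/3.90 = 2.5128
Step 3: Lq = λ²/(μ(μ-λ)) = 96.04/(13.7×3.90) = 1.7975
Step 4: W = 1/(μ-λ) = 1/3.90 = 0.25641
Step 5: Wq = λ/(μ(μ-λ)) = 9.8/(13.7×3.90) = 0.1834
Step 6: P(0) = 1-ρ = 0.2847
Verify: L = λW = 9.8×0.25641 = 2.5128 ✔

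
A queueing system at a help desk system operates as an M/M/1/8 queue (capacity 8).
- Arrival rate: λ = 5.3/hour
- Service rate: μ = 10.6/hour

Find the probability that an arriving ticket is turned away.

ρ = λ/μ = 5.3/10.6 = 0.5000
P₀ = (1-ρ)/(1-ρ^(K+1)) = (1-0.5000)/(1-0.5000^9) = 0.5000/0.9980 = 0.5010
P_K = P₀×ρ^K = 0.5010 × 0.5000^8 = 0.5010 × 0.003906 = 0.001957
Blocking probability = 0.20%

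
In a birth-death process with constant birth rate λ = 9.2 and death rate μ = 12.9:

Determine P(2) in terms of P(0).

For constant rates: P(n)/P(0) = (λ/μ)^n
P(2)/P(0) = (9.2/12.9)^2 = 0.71318^2 = 0.5086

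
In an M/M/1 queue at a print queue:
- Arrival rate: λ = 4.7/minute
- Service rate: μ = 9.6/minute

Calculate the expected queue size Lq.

ρ = λ/μ = 4.7/9.6 = 0.4896
For M/M/1: Lq = λ²/(μ(μ-λ))
Lq = 22.09/(9.6 × 4.90)
Lq = 0.4696 jobs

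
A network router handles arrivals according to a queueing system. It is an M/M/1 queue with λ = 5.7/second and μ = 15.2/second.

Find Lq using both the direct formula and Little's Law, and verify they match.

Method 1 (direct): Lq = λ²/(μ(μ-λ)) = 32.49/(15.2 × 9.50) = 0.2250

Method 2 (Little's Law):
W = 1/(μ-λ) = 1/9.50 = 0.10526
Wq = W - 1/μ = 0.10526 - 0.065789 = 0.03947
Lq = λWq = 5.7 × 0.03947 = 0.2250 ✔ (matches Method 1)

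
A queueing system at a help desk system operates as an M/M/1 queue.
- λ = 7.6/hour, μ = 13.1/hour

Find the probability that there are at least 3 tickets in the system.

ρ = λ/μ = 7.6/13.1 = 0.5802
P(N ≥ n) = ρⁿ
P(N ≥ 3) = 0.5802^3
P(N ≥ 3) = 0.1953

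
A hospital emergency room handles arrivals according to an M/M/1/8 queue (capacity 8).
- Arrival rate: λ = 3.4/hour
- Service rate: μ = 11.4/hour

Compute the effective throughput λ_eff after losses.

ρ = λ/μ = 3.4/11.4 = 0.298246
P₀ = (1-ρ)/(1-ρ^(K+1)) = (1-0.298246)/(1-0.298246^9) = 0.7018/1.0000 = 0.7018
P_K = P₀×ρ^K = 0.7018 × 0.298246^8 = 0.7018 × 0.00006260 = 0.00004393
λ_eff = λ(1-P_K) = 3.4 × (1 - 0.00004393) = 3.4 × 0.99996 = 3.3999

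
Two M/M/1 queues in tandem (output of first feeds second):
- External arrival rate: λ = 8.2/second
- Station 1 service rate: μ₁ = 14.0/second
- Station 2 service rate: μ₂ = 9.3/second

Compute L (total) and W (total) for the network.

By Jackson's theorem, each station behaves as independent M/M/1.
Station 1: ρ₁ = 8.2/14.0 = 0.5857, L₁ = ρ₁/(1-ρ₁) = λ/(μ₁-λ) = 8.2/5.80 = 1.4138
Station 2: ρ₂ = 8.2/9.3 = 0.8817, L₂ = ρ₂/(1-ρ₂) = λ/(μ₂-λ) = 8.2/1.10 = 7.4545
Total: L = L₁ + L₂ = 1.4138 + 7.4545 = 8.8683
W = L/λ = 8.8683/8.2 = 1.0815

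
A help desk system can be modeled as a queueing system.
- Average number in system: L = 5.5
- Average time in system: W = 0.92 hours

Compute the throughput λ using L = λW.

Little's Law: L = λW, so λ = L/W
λ = 5.5/0.92 = 5.9783 tickets/hour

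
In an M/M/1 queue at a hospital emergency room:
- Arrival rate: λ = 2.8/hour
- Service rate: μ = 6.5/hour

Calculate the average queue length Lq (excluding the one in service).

ρ = λ/μ = 2.8/6.5 = 0.4308
For M/M/1: Lq = λ²/(μ(μ-λ))
Lq = 7.84/(6.5 × 3.70)
Lq = 0.3260 patients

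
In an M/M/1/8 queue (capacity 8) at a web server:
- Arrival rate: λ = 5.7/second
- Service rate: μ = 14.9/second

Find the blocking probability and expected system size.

ρ = λ/μ = 5.7/14.9 = 0.38255
P₀ = (1-ρ)/(1-ρ^(K+1)) = (1-0.38255)/(1-0.38255^9) = 0.6175/0.9998 = 0.6176
P_K = P₀×ρ^K = 0.6176 × 0.38255^8 = 0.6176 × 0.0004587 = 0.0002833
Blocking probability P_8 = 0.0002833 (0.02833%)
L = ρ[1 - (K+1)ρ^K + Kρ^(K+1)] / [(1-ρ)(1-ρ^(K+1))]
L = 0.38255 × (1 - 9×0.0004587 + 8×0.0001755) / ((1 - 0.38255) × (1 - 0.0001755)) = 0.6180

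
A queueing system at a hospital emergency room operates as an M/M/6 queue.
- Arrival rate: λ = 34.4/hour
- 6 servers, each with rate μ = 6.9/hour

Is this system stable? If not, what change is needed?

Stability requires ρ = λ/(cμ) < 1
ρ = 34.4/(6 × 6.9) = 34.4/41.40 = 0.8309
Since 0.8309 < 1, the system is STABLE.
The servers are busy 83.09% of the time.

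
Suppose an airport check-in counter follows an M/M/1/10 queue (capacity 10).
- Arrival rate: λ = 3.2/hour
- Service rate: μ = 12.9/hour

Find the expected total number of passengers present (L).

ρ = λ/μ = 3.2/12.9 = 0.24806
P₀ = (1-ρ)/(1-ρ^(K+1)) = (1-0.24806)/(1-0.24806^11) = 0.7519/1.0000 = 0.7519
P_K = P₀×ρ^K = 0.75194 × 0.24806^10 = 0.75194 × 0.00000088220 = 6.634e-07
L = ρ[1 - (K+1)ρ^K + Kρ^(K+1)] / [(1-ρ)(1-ρ^(K+1))]
L = 0.24806 × (1 - 11×8.822e-07 + 10×2.188e-07) / ((1 - 0.24806) × (1 - 2.188e-07)) = 0.3299 passengers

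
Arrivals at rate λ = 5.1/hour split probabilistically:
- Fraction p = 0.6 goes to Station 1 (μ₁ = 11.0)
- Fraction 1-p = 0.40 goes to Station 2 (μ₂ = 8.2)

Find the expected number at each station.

Effective rates: λ₁ = 5.1×0.6 = 3.06, λ₂ = 5.1×0.40 = 2.04
Station 1: ρ₁ = 3.06/11.0 = 0.2782, L₁ = ρ₁/(1-ρ₁) = 0.2782/(1-0.2782) = 0.3854
Station 2: ρ₂ = 2.04/8.2 = 0.2488, L₂ = ρ₂/(1-ρ₂) = 0.2488/(1-0.2488) = 0.3312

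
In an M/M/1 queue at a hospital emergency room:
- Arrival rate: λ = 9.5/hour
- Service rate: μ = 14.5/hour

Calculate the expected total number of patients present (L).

ρ = λ/μ = 9.5/14.5 = 0.6552
For M/M/1: L = λ/(μ-λ)
L = 9.5/(14.5-9.5) = 9.5/5.00
L = 1.9000 patients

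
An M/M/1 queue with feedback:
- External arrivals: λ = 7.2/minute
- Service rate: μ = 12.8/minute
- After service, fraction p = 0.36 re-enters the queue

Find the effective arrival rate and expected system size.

Effective arrival rate: λ_eff = λ/(1-p) = 7.2/(1-0.36) = 7.2/0.64 = 11.2500
ρ = λ_eff/μ = 11.2500/12.8 = 0.8789062
L = ρ/(1-ρ) = 0.8789062/(1-0.8789062) = 7.2581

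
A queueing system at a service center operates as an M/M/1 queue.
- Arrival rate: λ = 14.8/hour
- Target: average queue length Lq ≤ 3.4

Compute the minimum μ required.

For M/M/1: Lq = λ²/(μ(μ-λ))
Need Lq ≤ 3.4, i.e. μ(μ-λ) ≥ λ²/3.4
μ² - 14.8μ - 219.04/3.4 ≥ 0  →  μ² - 14.8μ - 64.42353 ≥ 0
Quadratic formula (positive root): μ = [λ + √(λ² + 4×64.42353)]/2
Discriminant: 219.04 + 4×64.42353 = 476.7341, √476.7341 = 21.8342
μ ≥ (14.8 + 21.8342)/2 = 18.3171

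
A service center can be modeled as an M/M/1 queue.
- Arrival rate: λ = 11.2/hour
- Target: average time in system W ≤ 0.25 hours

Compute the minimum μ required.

For M/M/1: W = 1/(μ-λ)
Need W ≤ 0.25, so 1/(μ-λ) ≤ 0.25
μ - λ ≥ 1/0.25 = 4.0000
μ ≥ 11.2 + 4.0000 = 15.2000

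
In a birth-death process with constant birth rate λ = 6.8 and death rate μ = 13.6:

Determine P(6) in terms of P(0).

For constant rates: P(n)/P(0) = (λ/μ)^n
P(6)/P(0) = (6.8/13.6)^6 = 0.5000^6 = 0.01562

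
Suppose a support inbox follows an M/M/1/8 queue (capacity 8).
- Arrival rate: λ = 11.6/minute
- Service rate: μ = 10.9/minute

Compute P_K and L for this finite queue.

ρ = λ/μ = 11.6/10.9 = 1.06422
P₀ = (1-ρ)/(1-ρ^(K+1)) = (1-1.06422)/(1-1.06422^9) = -0.06422/-0.7510 = 0.08551
P_K = P₀×ρ^K = 0.08551 × 1.06422^8 = 0.08551 × 1.6453 = 0.1407
Blocking probability P_8 = 0.1407 (14.07%)
L = ρ[1 - (K+1)ρ^K + Kρ^(K+1)] / [(1-ρ)(1-ρ^(K+1))]
L = 1.06422 × (1 - 9×1.6453236 + 8×1.7509863) / ((1 - 1.06422) × (1 - 1.7509863)) = 4.4128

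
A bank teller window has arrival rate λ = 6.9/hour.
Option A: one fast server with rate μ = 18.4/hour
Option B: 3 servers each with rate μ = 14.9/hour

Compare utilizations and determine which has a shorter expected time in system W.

Option A: single server μ = 18.4 (M/M/1)
  ρ_A = 6.9/18.4 = 0.3750
  W_A = 1/(μ-λ) = 1/(18.4-6.9) = 1/11.50 = 0.08696

Option B: 3 servers μ = 14.9 (M/M/3)
  ρ_B = λ/(cμ) = 6.9/(3×14.9) = 0.1544
  Offered load a = λ/μ = cρ = 6.9/14.9 = 0.4631
  P₀ = [ Σₙ₌₀^2 aⁿ/n! + a^3/(3!(1-ρ)) ]⁻¹
  Σ = a^0/0! + a^1/1! + a^2/2! = 1.0000 + 0.4631 + 0.1072 = 1.5703
  a^3/(3!(1-ρ)) = 0.09931/(6 × 0.8456) = 0.01957
  P₀ = 1/(1.5703 + 0.01957) = 0.6290
  Lq = P₀·a^3·ρ / (3!(1-ρ)²) = 0.62898 × 0.099309 × 0.15436 / (6 × 0.71510) = 0.002247
  Wq_B = Lq/λ = 0.002247/6.9 = 0.0003257
  W_B = Wq_B + 1/μ = 0.0003257 + 0.06711 = 0.06744

Since W_B = 0.06744 < W_A = 0.08696, Option B (multiple servers) has the shorter time in system.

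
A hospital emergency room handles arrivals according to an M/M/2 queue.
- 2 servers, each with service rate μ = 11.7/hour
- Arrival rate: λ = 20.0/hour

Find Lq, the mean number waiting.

Traffic intensity: ρ = λ/(cμ) = 20.0/(2×11.7) = 0.8547
Since ρ = 0.8547 < 1, system is stable.
Offered load a = λ/μ = cρ = 20.0/11.7 = 1.7094
P₀ = [ Σₙ₌₀^1 aⁿ/n! + a^2/(2!(1-ρ)) ]⁻¹
Σ = a^0/0! + a^1/1! = 1.0000 + 1.7094 = 2.7094
a^2/(2!(1-ρ)) = 2.92205/(2 × 0.145299) = 10.0553
P₀ = 1/(2.7094 + 10.0553) = 0.07834
Lq = P₀·a^2·ρ / (2!(1-ρ)²) = 0.078341 × 2.9221 × 0.85470 / (2 × 0.021112) = 4.6338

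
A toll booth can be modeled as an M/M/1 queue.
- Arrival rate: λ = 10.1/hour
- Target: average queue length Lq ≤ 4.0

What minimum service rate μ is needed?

For M/M/1: Lq = λ²/(μ(μ-λ))
Need Lq ≤ 4.0, i.e. μ(μ-λ) ≥ λ²/4.0
μ² - 10.1μ - 102.01/4.0 ≥ 0  →  μ² - 10.1μ - 25.5025 ≥ 0
Quadratic formula (positive root): μ = [λ + √(λ² + 4×25.5025)]/2
Discriminant: 102.01 + 4×25.5025 = 204.0200, √204.0200 = 14.2836
μ ≥ (10.1 + 14.2836)/2 = 12.1918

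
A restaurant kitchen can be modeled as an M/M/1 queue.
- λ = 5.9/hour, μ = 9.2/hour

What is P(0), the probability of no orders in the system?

ρ = λ/μ = 5.9/9.2 = 0.6413
P(0) = 1 - ρ = 1 - 0.6413 = 0.3587
The server is idle 35.87% of the time.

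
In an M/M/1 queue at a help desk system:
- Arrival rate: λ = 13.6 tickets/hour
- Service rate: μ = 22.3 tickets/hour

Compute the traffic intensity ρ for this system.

Server utilization: ρ = λ/μ
ρ = 13.6/22.3 = 0.6099
The server is busy 60.99% of the time.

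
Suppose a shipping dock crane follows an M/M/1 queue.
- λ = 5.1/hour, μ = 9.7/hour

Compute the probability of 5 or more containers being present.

ρ = λ/μ = 5.1/9.7 = 0.52577
P(N ≥ n) = ρⁿ
P(N ≥ 5) = 0.52577^5
P(N ≥ 5) = 0.04018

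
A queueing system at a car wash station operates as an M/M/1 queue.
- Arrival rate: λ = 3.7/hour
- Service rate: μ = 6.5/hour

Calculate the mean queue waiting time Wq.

First, compute utilization: ρ = λ/μ = 3.7/6.5 = 0.5692
For M/M/1: Wq = λ/(μ(μ-λ))
Wq = 3.7/(6.5 × (6.5-3.7))
Wq = 3.7/(6.5 × 2.80)
Wq = 0.2033 hours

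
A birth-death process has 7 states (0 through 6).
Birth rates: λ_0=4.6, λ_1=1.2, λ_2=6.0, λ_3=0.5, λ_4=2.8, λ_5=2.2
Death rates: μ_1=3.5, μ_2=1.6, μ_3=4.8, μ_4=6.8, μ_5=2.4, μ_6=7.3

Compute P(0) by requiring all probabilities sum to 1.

Ratios P(n)/P(0) = (λ₀···λₙ₋₁)/(μ₁···μₙ):
P(1)/P(0) = (4.6)/(3.5) = 1.3143
P(2)/P(0) = (4.6×1.2)/(3.5×1.6) = 0.9857
P(3)/P(0) = (4.6×1.2×6.0)/(3.5×1.6×4.8) = 1.2321
P(4)/P(0) = (4.6×1.2×6.0×0.5)/(3.5×1.6×4.8×6.8) = 0.09060
P(5)/P(0) = (4.6×1.2×6.0×0.5×2.8)/(3.5×1.6×4.8×6.8×2.4) = 0.1057
P(6)/P(0) = (4.6×1.2×6.0×0.5×2.8×2.2)/(3.5×1.6×4.8×6.8×2.4×7.3) = 0.03185

Normalization: ∑ P(n) = 1
P(0) × (1.0000 + 1.3143 + 0.9857 + 1.2321 + 0.09060 + 0.1057 + 0.03185) = 1
P(0) × 4.7603 = 1
P(0) = 1/4.7603 = 0.2101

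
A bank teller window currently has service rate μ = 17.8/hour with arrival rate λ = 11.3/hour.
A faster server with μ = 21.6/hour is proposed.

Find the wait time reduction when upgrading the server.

System 1: ρ₁ = 11.3/17.8 = 0.6348, W₁ = 1/(17.8-11.3) = 0.153846
System 2: ρ₂ = 11.3/21.6 = 0.5231, W₂ = 1/(21.6-11.3) = 0.0970874
Improvement: (W₁-W₂)/W₁ = (0.153846-0.0970874)/0.153846 = 36.89%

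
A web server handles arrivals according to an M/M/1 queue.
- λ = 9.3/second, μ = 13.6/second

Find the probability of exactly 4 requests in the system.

ρ = λ/μ = 9.3/13.6 = 0.68382
P(n) = (1-ρ)ρⁿ
P(4) = (1-0.68382) × 0.68382^4
P(4) = 0.31618 × 0.21866
P(4) = 0.06914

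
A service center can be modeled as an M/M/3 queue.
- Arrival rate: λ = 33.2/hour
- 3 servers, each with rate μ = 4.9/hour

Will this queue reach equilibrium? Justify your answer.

Stability requires ρ = λ/(cμ) < 1
ρ = 33.2/(3 × 4.9) = 33.2/14.70 = 2.2585
Since 2.2585 ≥ 1, the system is UNSTABLE.
Need c > λ/μ = 33.2/4.9 = 6.78.
Minimum servers needed: c = 7.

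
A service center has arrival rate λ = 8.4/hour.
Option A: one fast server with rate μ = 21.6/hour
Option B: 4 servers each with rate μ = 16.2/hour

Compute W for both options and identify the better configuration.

Option A: single server μ = 21.6 (M/M/1)
  ρ_A = 8.4/21.6 = 0.3889
  W_A = 1/(μ-λ) = 1/(21.6-8.4) = 1/13.20 = 0.07576

Option B: 4 servers μ = 16.2 (M/M/4)
  ρ_B = λ/(cμ) = 8.4/(4×16.2) = 0.1296
  Offered load a = λ/μ = cρ = 8.4/16.2 = 0.5185
  P₀ = [ Σₙ₌₀^3 aⁿ/n! + a^4/(4!(1-ρ)) ]⁻¹
  Σ = a^0/0! + a^1/1! + a^2/2! + a^3/3! = 1.0000 + 0.51852 + 0.13443 + 0.023235 = 1.6762
  a^4/(4!(1-ρ)) = 0.07229/(24 × 0.8704) = 0.003461
  P₀ = 1/(1.6762 + 0.003461) = 0.5954
  Lq = P₀·a^4·ρ / (4!(1-ρ)²) = 0.5954 × 0.07229 × 0.1296 / (24 × 0.7575) = 0.0003068
  Wq_B = Lq/λ = 0.00030685/8.4 = 0.000036530
  W_B = Wq_B + 1/μ = 0.000036530 + 0.061728 = 0.06176

Since W_B = 0.06176 < W_A = 0.07576, Option B (multiple servers) has the shorter time in system.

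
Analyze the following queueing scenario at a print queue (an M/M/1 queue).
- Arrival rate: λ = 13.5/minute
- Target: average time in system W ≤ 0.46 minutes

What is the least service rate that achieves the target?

For M/M/1: W = 1/(μ-λ)
Need W ≤ 0.46, so 1/(μ-λ) ≤ 0.46
μ - λ ≥ 1/0.46 = 2.1739
μ ≥ 13.5 + 2.1739 = 15.6739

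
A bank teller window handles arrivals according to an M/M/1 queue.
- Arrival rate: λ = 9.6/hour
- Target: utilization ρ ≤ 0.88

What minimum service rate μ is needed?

ρ = λ/μ, so μ = λ/ρ
μ ≥ 9.6/0.88 = 10.9091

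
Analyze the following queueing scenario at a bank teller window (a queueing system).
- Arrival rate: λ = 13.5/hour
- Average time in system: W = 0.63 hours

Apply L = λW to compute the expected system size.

Little's Law: L = λW
L = 13.5 × 0.63 = 8.5050 transactions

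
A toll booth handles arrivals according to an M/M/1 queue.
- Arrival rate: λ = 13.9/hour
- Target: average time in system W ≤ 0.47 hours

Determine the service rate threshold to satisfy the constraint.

For M/M/1: W = 1/(μ-λ)
Need W ≤ 0.47, so 1/(μ-λ) ≤ 0.47
μ - λ ≥ 1/0.47 = 2.1277
μ ≥ 13.9 + 2.1277 = 16.0277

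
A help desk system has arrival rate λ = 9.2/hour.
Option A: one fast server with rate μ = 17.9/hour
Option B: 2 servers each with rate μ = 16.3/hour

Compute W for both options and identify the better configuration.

Option A: single server μ = 17.9 (M/M/1)
  ρ_A = 9.2/17.9 = 0.5140
  W_A = 1/(μ-λ) = 1/(17.9-9.2) = 1/8.70 = 0.1149

Option B: 2 servers μ = 16.3 (M/M/2)
  ρ_B = λ/(cμ) = 9.2/(2×16.3) = 0.2822
  Offered load a = λ/μ = cρ = 9.2/16.3 = 0.5644
  P₀ = [ Σₙ₌₀^1 aⁿ/n! + a^2/(2!(1-ρ)) ]⁻¹
  Σ = a^0/0! + a^1/1! = 1.0000 + 0.5644 = 1.5644
  a^2/(2!(1-ρ)) = 0.3186/(2 × 0.7178) = 0.2219
  P₀ = 1/(1.5644 + 0.2219) = 0.5598
  Lq = P₀·a^2·ρ / (2!(1-ρ)²) = 0.55981 × 0.31857 × 0.28221 / (2 × 0.51522) = 0.04884
  Wq_B = Lq/λ = 0.04884/9.2 = 0.005309
  W_B = Wq_B + 1/μ = 0.005309 + 0.06135 = 0.06666

Since W_B = 0.06666 < W_A = 0.1149, Option B (multiple servers) has the shorter time in system.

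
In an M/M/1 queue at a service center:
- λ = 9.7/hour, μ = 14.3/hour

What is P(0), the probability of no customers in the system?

ρ = λ/μ = 9.7/14.3 = 0.6783
P(0) = 1 - ρ = 1 - 0.6783 = 0.3217
The server is idle 32.17% of the time.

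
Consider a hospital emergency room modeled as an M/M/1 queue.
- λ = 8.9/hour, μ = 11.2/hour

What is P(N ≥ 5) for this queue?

ρ = λ/μ = 8.9/11.2 = 0.794643
P(N ≥ n) = ρⁿ
P(N ≥ 5) = 0.794643^5
P(N ≥ 5) = 0.3169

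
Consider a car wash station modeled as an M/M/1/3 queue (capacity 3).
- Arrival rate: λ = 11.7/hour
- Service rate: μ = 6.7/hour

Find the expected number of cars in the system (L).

ρ = λ/μ = 11.7/6.7 = 1.74627
P₀ = (1-ρ)/(1-ρ^(K+1)) = (1-1.74627)/(1-1.74627^4) = -0.7463/-8.2992 = 0.08992
P_K = P₀×ρ^K = 0.08992 × 1.74627^3 = 0.08992 × 5.3252 = 0.4788
L = ρ[1 - (K+1)ρ^K + Kρ^(K+1)] / [(1-ρ)(1-ρ^(K+1))]
L = 1.74627 × (1 - 4×5.3252 + 3×9.2992) / ((1 - 1.74627) × (1 - 9.2992)) = 2.1420 cars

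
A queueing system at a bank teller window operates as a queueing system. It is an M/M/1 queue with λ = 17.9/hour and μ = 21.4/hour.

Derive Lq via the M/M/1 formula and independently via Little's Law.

Method 1 (direct): Lq = λ²/(μ(μ-λ)) = 320.41/(21.4 × 3.50) = 4.2778

Method 2 (Little's Law):
W = 1/(μ-λ) = 1/3.50 = 0.285714
Wq = W - 1/μ = 0.285714 - 0.0467290 = 0.238985
Lq = λWq = 17.9 × 0.238985 = 4.2778 ✔ (matches Method 1)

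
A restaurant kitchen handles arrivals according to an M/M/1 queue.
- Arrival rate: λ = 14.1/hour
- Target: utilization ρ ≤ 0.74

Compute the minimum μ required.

ρ = λ/μ, so μ = λ/ρ
μ ≥ 14.1/0.74 = 19.0541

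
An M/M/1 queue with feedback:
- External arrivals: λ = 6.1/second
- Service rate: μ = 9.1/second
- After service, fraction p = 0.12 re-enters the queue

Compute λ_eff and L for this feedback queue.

Effective arrival rate: λ_eff = λ/(1-p) = 6.1/(1-0.12) = 6.1/0.88 = 6.9318
ρ = λ_eff/μ = 6.9318/9.1 = 0.76174
L = ρ/(1-ρ) = 0.76174/(1-0.76174) = 3.1971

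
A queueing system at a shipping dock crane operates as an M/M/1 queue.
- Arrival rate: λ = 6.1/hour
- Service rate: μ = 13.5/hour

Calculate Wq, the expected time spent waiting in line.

First, compute utilization: ρ = λ/μ = 6.1/13.5 = 0.4519
For M/M/1: Wq = λ/(μ(μ-λ))
Wq = 6.1/(13.5 × (13.5-6.1))
Wq = 6.1/(13.5 × 7.40)
Wq = 0.06106 hours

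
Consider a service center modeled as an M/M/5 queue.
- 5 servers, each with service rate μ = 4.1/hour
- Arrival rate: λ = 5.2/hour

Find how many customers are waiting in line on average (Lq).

Traffic intensity: ρ = λ/(cμ) = 5.2/(5×4.1) = 0.2537
Since ρ = 0.2537 < 1, system is stable.
Offered load a = λ/μ = cρ = 5.2/4.1 = 1.2683
P₀ = [ Σₙ₌₀^4 aⁿ/n! + a^5/(5!(1-ρ)) ]⁻¹
Σ = a^0/0! + a^1/1! + a^2/2! + a^3/3! + a^4/4! = 1.0000 + 1.2683 + 0.8043 + 0.3400 + 0.1078 = 3.5204
a^5/(5!(1-ρ)) = 3.2817/(120 × 0.7463) = 0.03664
P₀ = 1/(3.5204 + 0.03664) = 0.2811
Lq = P₀·a^5·ρ / (5!(1-ρ)²) = 0.2811 × 3.2817 × 0.2537 / (120 × 0.5570) = 0.003501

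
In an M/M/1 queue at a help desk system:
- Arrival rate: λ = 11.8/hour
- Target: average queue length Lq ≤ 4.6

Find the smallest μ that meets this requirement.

For M/M/1: Lq = λ²/(μ(μ-λ))
Need Lq ≤ 4.6, i.e. μ(μ-λ) ≥ λ²/4.6
μ² - 11.8μ - 139.24/4.6 ≥ 0  →  μ² - 11.8μ - 30.26957 ≥ 0
Quadratic formula (positive root): μ = [λ + √(λ² + 4×30.26957)]/2
Discriminant: 139.24 + 4×30.26957 = 260.3183, √260.3183 = 16.1344
μ ≥ (11.8 + 16.1344)/2 = 13.9672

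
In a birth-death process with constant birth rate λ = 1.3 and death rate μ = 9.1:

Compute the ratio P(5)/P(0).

For constant rates: P(n)/P(0) = (λ/μ)^n
P(5)/P(0) = (1.3/9.1)^5 = 0.14286^5 = 0.00005950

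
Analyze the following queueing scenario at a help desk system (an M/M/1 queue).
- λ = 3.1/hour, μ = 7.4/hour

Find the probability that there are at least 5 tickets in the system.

ρ = λ/μ = 3.1/7.4 = 0.4189
P(N ≥ n) = ρⁿ
P(N ≥ 5) = 0.4189^5
P(N ≥ 5) = 0.01290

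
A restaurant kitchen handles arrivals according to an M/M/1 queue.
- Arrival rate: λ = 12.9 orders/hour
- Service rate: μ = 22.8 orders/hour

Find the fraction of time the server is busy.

Server utilization: ρ = λ/μ
ρ = 12.9/22.8 = 0.5658
The server is busy 56.58% of the time.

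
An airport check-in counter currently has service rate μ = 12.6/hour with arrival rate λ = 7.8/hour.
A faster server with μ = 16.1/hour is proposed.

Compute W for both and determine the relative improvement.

System 1: ρ₁ = 7.8/12.6 = 0.6190, W₁ = 1/(12.6-7.8) = 0.20833
System 2: ρ₂ = 7.8/16.1 = 0.4845, W₂ = 1/(16.1-7.8) = 0.12048
Improvement: (W₁-W₂)/W₁ = (0.20833-0.12048)/0.20833 = 42.17%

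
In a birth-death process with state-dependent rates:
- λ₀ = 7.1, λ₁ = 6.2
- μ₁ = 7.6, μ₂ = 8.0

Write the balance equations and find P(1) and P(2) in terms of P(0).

Balance equations:
State 0: λ₀P₀ = μ₁P₁ → P₁ = (λ₀/μ₁)P₀ = (7.1/7.6)P₀ = 0.9342P₀
State 1: P₂ = (λ₀λ₁)/(μ₁μ₂)P₀ = (7.1×6.2)/(7.6×8.0)P₀ = 0.7240P₀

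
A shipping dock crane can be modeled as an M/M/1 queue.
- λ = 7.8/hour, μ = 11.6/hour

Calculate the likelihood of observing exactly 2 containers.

ρ = λ/μ = 7.8/11.6 = 0.6724
P(n) = (1-ρ)ρⁿ
P(2) = (1-0.6724) × 0.6724^2
P(2) = 0.3276 × 0.4521
P(2) = 0.1481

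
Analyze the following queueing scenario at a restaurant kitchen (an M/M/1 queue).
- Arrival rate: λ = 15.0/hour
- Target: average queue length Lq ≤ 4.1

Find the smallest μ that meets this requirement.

For M/M/1: Lq = λ²/(μ(μ-λ))
Need Lq ≤ 4.1, i.e. μ(μ-λ) ≥ λ²/4.1
μ² - 15.0μ - 225.00/4.1 ≥ 0  →  μ² - 15.0μ - 54.87805 ≥ 0
Quadratic formula (positive root): μ = [λ + √(λ² + 4×54.87805)]/2
Discriminant: 225.00 + 4×54.87805 = 444.5122, √444.5122 = 21.08346
μ ≥ (15.0 + 21.08346)/2 = 18.0417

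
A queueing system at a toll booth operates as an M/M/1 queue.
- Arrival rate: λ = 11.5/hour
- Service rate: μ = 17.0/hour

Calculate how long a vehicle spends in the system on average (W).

First, compute utilization: ρ = λ/μ = 11.5/17.0 = 0.6765
For M/M/1: W = 1/(μ-λ)
W = 1/(17.0-11.5) = 1/5.50
W = 0.1818 hours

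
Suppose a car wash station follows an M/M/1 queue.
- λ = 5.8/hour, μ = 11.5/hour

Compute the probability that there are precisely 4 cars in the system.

ρ = λ/μ = 5.8/11.5 = 0.50435
P(n) = (1-ρ)ρⁿ
P(4) = (1-0.50435) × 0.50435^4
P(4) = 0.4957 × 0.06470
P(4) = 0.03207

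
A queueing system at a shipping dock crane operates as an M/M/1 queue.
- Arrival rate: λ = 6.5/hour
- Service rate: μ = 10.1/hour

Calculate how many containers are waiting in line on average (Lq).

ρ = λ/μ = 6.5/10.1 = 0.6436
For M/M/1: Lq = λ²/(μ(μ-λ))
Lq = 42.25/(10.1 × 3.60)
Lq = 1.1620 containers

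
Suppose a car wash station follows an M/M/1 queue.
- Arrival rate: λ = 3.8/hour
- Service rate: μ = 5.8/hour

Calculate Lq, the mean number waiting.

ρ = λ/μ = 3.8/5.8 = 0.6552
For M/M/1: Lq = λ²/(μ(μ-λ))
Lq = 14.44/(5.8 × 2.00)
Lq = 1.2448 cars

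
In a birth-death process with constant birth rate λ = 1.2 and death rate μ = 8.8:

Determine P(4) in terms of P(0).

For constant rates: P(n)/P(0) = (λ/μ)^n
P(4)/P(0) = (1.2/8.8)^4 = 0.136364^4 = 0.0003458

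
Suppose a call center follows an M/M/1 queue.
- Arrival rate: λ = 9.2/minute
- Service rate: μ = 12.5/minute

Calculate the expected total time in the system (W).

First, compute utilization: ρ = λ/μ = 9.2/12.5 = 0.7360
For M/M/1: W = 1/(μ-λ)
W = 1/(12.5-9.2) = 1/3.30
W = 0.3030 minutes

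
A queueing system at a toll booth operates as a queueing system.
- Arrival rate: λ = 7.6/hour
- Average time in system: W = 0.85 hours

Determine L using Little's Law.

Little's Law: L = λW
L = 7.6 × 0.85 = 6.4600 vehicles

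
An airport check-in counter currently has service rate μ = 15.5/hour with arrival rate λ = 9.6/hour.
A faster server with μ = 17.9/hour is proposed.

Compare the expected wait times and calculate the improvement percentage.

System 1: ρ₁ = 9.6/15.5 = 0.6194, W₁ = 1/(15.5-9.6) = 0.16949
System 2: ρ₂ = 9.6/17.9 = 0.5363, W₂ = 1/(17.9-9.6) = 0.12048
Improvement: (W₁-W₂)/W₁ = (0.16949-0.12048)/0.16949 = 28.92%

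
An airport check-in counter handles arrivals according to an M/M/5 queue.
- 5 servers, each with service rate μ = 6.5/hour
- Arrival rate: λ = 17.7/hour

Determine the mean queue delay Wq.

Traffic intensity: ρ = λ/(cμ) = 17.7/(5×6.5) = 0.5446
Since ρ = 0.5446 < 1, system is stable.
Offered load a = λ/μ = cρ = 17.7/6.5 = 2.7231
P₀ = [ Σₙ₌₀^4 aⁿ/n! + a^5/(5!(1-ρ)) ]⁻¹
Σ = a^0/0! + a^1/1! + a^2/2! + a^3/3! + a^4/4! = 1.0000 + 2.7231 + 3.7076 + 3.3653 + 2.2910 = 13.0870
a^5/(5!(1-ρ)) = 149.7268/(120 × 0.455385) = 2.7399
P₀ = 1/(13.0870 + 2.7399) = 0.06318
Lq = P₀·a^5·ρ / (5!(1-ρ)²) = 0.06318 × 149.7268 × 0.5446 / (120 × 0.2074) = 0.2070
Wq = Lq/λ = 0.20704/17.7 = 0.01170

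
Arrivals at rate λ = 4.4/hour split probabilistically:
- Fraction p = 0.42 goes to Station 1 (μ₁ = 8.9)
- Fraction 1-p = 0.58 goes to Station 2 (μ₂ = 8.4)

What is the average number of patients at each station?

Effective rates: λ₁ = 4.4×0.42 = 1.848, λ₂ = 4.4×0.58 = 2.552
Station 1: ρ₁ = 1.848/8.9 = 0.20764, L₁ = ρ₁/(1-ρ₁) = 0.20764/(1-0.20764) = 0.2621
Station 2: ρ₂ = 2.552/8.4 = 0.3038, L₂ = ρ₂/(1-ρ₂) = 0.3038/(1-0.3038) = 0.4364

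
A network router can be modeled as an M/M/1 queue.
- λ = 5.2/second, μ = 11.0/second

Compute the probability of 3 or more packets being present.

ρ = λ/μ = 5.2/11.0 = 0.4727
P(N ≥ n) = ρⁿ
P(N ≥ 3) = 0.4727^3
P(N ≥ 3) = 0.1056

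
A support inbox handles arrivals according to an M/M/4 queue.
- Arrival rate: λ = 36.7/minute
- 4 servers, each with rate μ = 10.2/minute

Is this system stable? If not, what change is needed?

Stability requires ρ = λ/(cμ) < 1
ρ = 36.7/(4 × 10.2) = 36.7/40.80 = 0.8995
Since 0.8995 < 1, the system is STABLE.
The servers are busy 89.95% of the time.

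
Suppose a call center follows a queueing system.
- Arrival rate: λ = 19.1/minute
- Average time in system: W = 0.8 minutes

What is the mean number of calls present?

Little's Law: L = λW
L = 19.1 × 0.8 = 15.2800 calls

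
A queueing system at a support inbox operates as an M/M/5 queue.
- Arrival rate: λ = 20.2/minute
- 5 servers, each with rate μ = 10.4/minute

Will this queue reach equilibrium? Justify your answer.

Stability requires ρ = λ/(cμ) < 1
ρ = 20.2/(5 × 10.4) = 20.2/52.00 = 0.3885
Since 0.3885 < 1, the system is STABLE.
The servers are busy 38.85% of the time.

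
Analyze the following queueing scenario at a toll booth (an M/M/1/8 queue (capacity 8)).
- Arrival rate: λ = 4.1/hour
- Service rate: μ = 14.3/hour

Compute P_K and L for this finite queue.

ρ = λ/μ = 4.1/14.3 = 0.28671
P₀ = (1-ρ)/(1-ρ^(K+1)) = (1-0.28671)/(1-0.28671^9) = 0.7133/1.0000 = 0.7133
P_K = P₀×ρ^K = 0.7133 × 0.28671^8 = 0.7133 × 0.00004566 = 0.00003257
Blocking probability P_8 = 0.00003257 (0.003257%)
L = ρ[1 - (K+1)ρ^K + Kρ^(K+1)] / [(1-ρ)(1-ρ^(K+1))]
L = 0.28671 × (1 - 9×0.00004566 + 8×0.00001309) / ((1 - 0.28671) × (1 - 0.00001309)) = 0.4018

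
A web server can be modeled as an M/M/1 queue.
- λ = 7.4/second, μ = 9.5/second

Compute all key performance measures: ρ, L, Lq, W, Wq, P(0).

Step 1: ρ = λ/μ = 7.4/9.5 = 0.7789
Step 2: L = λ/(μ-λ) = 7.4/2.10 = 3.5238
Step 3: Lq = λ²/(μ(μ-λ)) = 54.76/(9.5×2.10) = 2.7449
Step 4: W = 1/(μ-λ) = 1/2.10 = 0.47619
Step 5: Wq = λ/(μ(μ-λ)) = 7.4/(9.5×2.10) = 0.3709
Step 6: P(0) = 1-ρ = 0.2211
Verify: L = λW = 7.4×0.47619 = 3.5238 ✔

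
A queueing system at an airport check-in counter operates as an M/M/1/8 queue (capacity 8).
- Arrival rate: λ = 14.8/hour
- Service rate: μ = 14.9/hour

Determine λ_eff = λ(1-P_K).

ρ = λ/μ = 14.8/14.9 = 0.99329
P₀ = (1-ρ)/(1-ρ^(K+1)) = (1-0.99329)/(1-0.99329^9) = 0.006710/0.05879 = 0.1141
P_K = P₀×ρ^K = 0.1141 × 0.99329^8 = 0.1141 × 0.9476 = 0.1081
λ_eff = λ(1-P_K) = 14.8 × (1 - 0.10814) = 14.8 × 0.89186 = 13.1995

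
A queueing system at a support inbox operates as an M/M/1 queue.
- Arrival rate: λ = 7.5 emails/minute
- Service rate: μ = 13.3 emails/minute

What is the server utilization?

Server utilization: ρ = λ/μ
ρ = 7.5/13.3 = 0.5639
The server is busy 56.39% of the time.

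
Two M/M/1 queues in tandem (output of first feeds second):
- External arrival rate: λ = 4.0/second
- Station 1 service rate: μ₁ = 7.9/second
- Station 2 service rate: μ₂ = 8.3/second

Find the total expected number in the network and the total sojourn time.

By Jackson's theorem, each station behaves as independent M/M/1.
Station 1: ρ₁ = 4.0/7.9 = 0.5063, L₁ = ρ₁/(1-ρ₁) = λ/(μ₁-λ) = 4.0/3.90 = 1.02564
Station 2: ρ₂ = 4.0/8.3 = 0.4819, L₂ = ρ₂/(1-ρ₂) = λ/(μ₂-λ) = 4.0/4.30 = 0.930233
Total: L = L₁ + L₂ = 1.02564 + 0.930233 = 1.9559
W = L/λ = 1.9559/4.0 = 0.4890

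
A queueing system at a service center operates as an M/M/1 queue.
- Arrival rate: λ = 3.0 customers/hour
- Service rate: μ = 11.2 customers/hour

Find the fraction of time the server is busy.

Server utilization: ρ = λ/μ
ρ = 3.0/11.2 = 0.2679
The server is busy 26.79% of the time.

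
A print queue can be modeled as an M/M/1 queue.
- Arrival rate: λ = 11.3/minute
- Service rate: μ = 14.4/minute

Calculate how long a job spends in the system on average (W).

First, compute utilization: ρ = λ/μ = 11.3/14.4 = 0.7847
For M/M/1: W = 1/(μ-λ)
W = 1/(14.4-11.3) = 1/3.10
W = 0.3226 minutes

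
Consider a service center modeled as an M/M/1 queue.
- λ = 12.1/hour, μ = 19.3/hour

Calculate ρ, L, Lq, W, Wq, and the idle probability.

Step 1: ρ = λ/μ = 12.1/19.3 = 0.6269
Step 2: L = λ/(μ-λ) = 12.1/7.20 = 1.6806
Step 3: Lq = λ²/(μ(μ-λ)) = 146.41/(19.3×7.20) = 1.0536
Step 4: W = 1/(μ-λ) = 1/7.20 = 0.13889
Step 5: Wq = λ/(μ(μ-λ)) = 12.1/(19.3×7.20) = 0.08708
Step 6: P(0) = 1-ρ = 0.3731
Verify: L = λW = 12.1×0.13889 = 1.6806 ✔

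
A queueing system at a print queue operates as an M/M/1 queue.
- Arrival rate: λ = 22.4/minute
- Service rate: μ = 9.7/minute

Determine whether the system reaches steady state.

Stability requires ρ = λ/(cμ) < 1
ρ = 22.4/(1 × 9.7) = 22.4/9.70 = 2.3093
Since 2.3093 ≥ 1, the system is UNSTABLE.
Queue grows without bound. Need μ > λ = 22.4.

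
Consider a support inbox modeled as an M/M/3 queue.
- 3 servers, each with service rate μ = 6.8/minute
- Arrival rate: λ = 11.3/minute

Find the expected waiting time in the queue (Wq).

Traffic intensity: ρ = λ/(cμ) = 11.3/(3×6.8) = 0.5539
Since ρ = 0.5539 < 1, system is stable.
Offered load a = λ/μ = cρ = 11.3/6.8 = 1.6618
P₀ = [ Σₙ₌₀^2 aⁿ/n! + a^3/(3!(1-ρ)) ]⁻¹
Σ = a^0/0! + a^1/1! + a^2/2! = 1.0000 + 1.6618 + 1.3807 = 4.0425
a^3/(3!(1-ρ)) = 4.5889/(6 × 0.4461) = 1.7145
P₀ = 1/(4.0425 + 1.7145) = 0.1737
Lq = P₀·a^3·ρ / (3!(1-ρ)²) = 0.1737 × 4.5889 × 0.5539 / (6 × 0.1990) = 0.3698
Wq = Lq/λ = 0.3698/11.3 = 0.03273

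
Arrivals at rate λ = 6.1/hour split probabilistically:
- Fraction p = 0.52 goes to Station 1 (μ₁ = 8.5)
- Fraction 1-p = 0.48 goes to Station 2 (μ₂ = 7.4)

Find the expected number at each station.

Effective rates: λ₁ = 6.1×0.52 = 3.172, λ₂ = 6.1×0.48 = 2.928
Station 1: ρ₁ = 3.172/8.5 = 0.373176, L₁ = ρ₁/(1-ρ₁) = 0.373176/(1-0.373176) = 0.5953
Station 2: ρ₂ = 2.928/7.4 = 0.395676, L₂ = ρ₂/(1-ρ₂) = 0.395676/(1-0.395676) = 0.6547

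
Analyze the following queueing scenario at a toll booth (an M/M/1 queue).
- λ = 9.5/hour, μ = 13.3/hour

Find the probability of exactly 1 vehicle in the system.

ρ = λ/μ = 9.5/13.3 = 0.7143
P(n) = (1-ρ)ρⁿ
P(1) = (1-0.7143) × 0.7143^1
P(1) = 0.2857 × 0.7143
P(1) = 0.2041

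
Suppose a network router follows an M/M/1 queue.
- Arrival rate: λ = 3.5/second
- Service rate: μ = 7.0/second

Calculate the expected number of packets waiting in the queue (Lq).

ρ = λ/μ = 3.5/7.0 = 0.5000
For M/M/1: Lq = λ²/(μ(μ-λ))
Lq = 12.25/(7.0 × 3.50)
Lq = 0.5000 packets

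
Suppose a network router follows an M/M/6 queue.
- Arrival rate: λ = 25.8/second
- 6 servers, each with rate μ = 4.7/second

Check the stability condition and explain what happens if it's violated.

Stability requires ρ = λ/(cμ) < 1
ρ = 25.8/(6 × 4.7) = 25.8/28.20 = 0.9149
Since 0.9149 < 1, the system is STABLE.
The servers are busy 91.49% of the time.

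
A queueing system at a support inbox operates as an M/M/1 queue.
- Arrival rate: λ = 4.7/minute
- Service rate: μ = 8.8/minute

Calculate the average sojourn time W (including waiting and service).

First, compute utilization: ρ = λ/μ = 4.7/8.8 = 0.5341
For M/M/1: W = 1/(μ-λ)
W = 1/(8.8-4.7) = 1/4.10
W = 0.2439 minutes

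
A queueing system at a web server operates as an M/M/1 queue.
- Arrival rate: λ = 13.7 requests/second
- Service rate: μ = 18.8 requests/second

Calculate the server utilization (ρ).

Server utilization: ρ = λ/μ
ρ = 13.7/18.8 = 0.7287
The server is busy 72.87% of the time.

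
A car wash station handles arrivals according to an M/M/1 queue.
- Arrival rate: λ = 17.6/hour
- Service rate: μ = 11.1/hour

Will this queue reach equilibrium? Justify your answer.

Stability requires ρ = λ/(cμ) < 1
ρ = 17.6/(1 × 11.1) = 17.6/11.10 = 1.5856
Since 1.5856 ≥ 1, the system is UNSTABLE.
Queue grows without bound. Need μ > λ = 17.6.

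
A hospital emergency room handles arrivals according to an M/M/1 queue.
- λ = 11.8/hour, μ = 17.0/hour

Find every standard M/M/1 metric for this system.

Step 1: ρ = λ/μ = 11.8/17.0 = 0.6941
Step 2: L = λ/(μ-λ) = 11.8/5.20 = 2.2692
Step 3: Lq = λ²/(μ(μ-λ)) = 139.24/(17.0×5.20) = 1.5751
Step 4: W = 1/(μ-λ) = 1/5.20 = 0.192308
Step 5: Wq = λ/(μ(μ-λ)) = 11.8/(17.0×5.20) = 0.1335
Step 6: P(0) = 1-ρ = 0.3059
Verify: L = λW = 11.8×0.192308 = 2.2692 ✔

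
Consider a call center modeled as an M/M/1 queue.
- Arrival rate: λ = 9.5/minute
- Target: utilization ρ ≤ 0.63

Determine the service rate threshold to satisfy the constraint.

ρ = λ/μ, so μ = λ/ρ
μ ≥ 9.5/0.63 = 15.0794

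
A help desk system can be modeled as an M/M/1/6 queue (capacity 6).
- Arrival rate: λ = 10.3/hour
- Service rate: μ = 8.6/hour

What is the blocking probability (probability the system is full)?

ρ = λ/μ = 10.3/8.6 = 1.19767
P₀ = (1-ρ)/(1-ρ^(K+1)) = (1-1.19767)/(1-1.19767^7) = -0.19767/-2.5348 = 0.07798
P_K = P₀×ρ^K = 0.07798 × 1.19767^6 = 0.07798 × 2.9514 = 0.2302
Blocking probability = 23.02%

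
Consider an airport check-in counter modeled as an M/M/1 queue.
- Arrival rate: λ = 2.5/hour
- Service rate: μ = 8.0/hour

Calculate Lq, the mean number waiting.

ρ = λ/μ = 2.5/8.0 = 0.3125
For M/M/1: Lq = λ²/(μ(μ-λ))
Lq = 6.25/(8.0 × 5.50)
Lq = 0.1420 passengers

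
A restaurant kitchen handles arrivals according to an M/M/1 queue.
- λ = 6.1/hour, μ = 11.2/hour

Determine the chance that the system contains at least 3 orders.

ρ = λ/μ = 6.1/11.2 = 0.54464
P(N ≥ n) = ρⁿ
P(N ≥ 3) = 0.54464^3
P(N ≥ 3) = 0.1616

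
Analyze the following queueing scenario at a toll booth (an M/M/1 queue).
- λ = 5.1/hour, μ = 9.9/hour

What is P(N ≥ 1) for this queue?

ρ = λ/μ = 5.1/9.9 = 0.5152
P(N ≥ n) = ρⁿ
P(N ≥ 1) = 0.5152^1
P(N ≥ 1) = 0.5152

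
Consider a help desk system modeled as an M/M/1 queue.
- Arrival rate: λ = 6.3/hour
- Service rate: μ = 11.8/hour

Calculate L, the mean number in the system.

ρ = λ/μ = 6.3/11.8 = 0.5339
For M/M/1: L = λ/(μ-λ)
L = 6.3/(11.8-6.3) = 6.3/5.50
L = 1.1455 tickets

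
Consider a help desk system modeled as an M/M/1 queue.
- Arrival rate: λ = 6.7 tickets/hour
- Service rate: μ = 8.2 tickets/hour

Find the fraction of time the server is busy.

Server utilization: ρ = λ/μ
ρ = 6.7/8.2 = 0.8171
The server is busy 81.71% of the time.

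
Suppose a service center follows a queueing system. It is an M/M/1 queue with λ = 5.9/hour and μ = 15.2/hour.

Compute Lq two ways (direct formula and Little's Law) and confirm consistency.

Method 1 (direct): Lq = λ²/(μ(μ-λ)) = 34.81/(15.2 × 9.30) = 0.2463

Method 2 (Little's Law):
W = 1/(μ-λ) = 1/9.30 = 0.10753
Wq = W - 1/μ = 0.10753 - 0.065789 = 0.04174
Lq = λWq = 5.9 × 0.04174 = 0.2463 ✔ (matches Method 1)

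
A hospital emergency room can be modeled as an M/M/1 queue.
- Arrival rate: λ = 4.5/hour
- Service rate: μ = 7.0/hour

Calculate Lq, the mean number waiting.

ρ = λ/μ = 4.5/7.0 = 0.6429
For M/M/1: Lq = λ²/(μ(μ-λ))
Lq = 20.25/(7.0 × 2.50)
Lq = 1.1571 patients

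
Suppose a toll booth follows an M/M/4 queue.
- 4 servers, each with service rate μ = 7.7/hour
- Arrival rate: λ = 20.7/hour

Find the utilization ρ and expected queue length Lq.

Traffic intensity: ρ = λ/(cμ) = 20.7/(4×7.7) = 0.6721
Since ρ = 0.6721 < 1, system is stable.
Offered load a = λ/μ = cρ = 20.7/7.7 = 2.6883
P₀ = [ Σₙ₌₀^3 aⁿ/n! + a^4/(4!(1-ρ)) ]⁻¹
Σ = a^0/0! + a^1/1! + a^2/2! + a^3/3! = 1.0000 + 2.6883 + 3.6135 + 3.2381 = 10.5399
a^4/(4!(1-ρ)) = 52.2298/(24 × 0.32792) = 6.6365
P₀ = 1/(10.5399 + 6.6365) = 0.05822
Lq = P₀·a^4·ρ / (4!(1-ρ)²) = 0.058220 × 52.2298 × 0.67208 / (24 × 0.10753) = 0.7919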